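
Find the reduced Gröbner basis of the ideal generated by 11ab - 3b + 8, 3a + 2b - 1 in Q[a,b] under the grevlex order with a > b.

f_1 = 11ab - 3b + 8, LT = ab.
f_2 = 3a + 2b - 1, LT = a.

S(f_1,f_2): lcm = ab. S = -2/3b^2 + 2/33b + 8/11.
  leading term b^2: no divisor's leading term divides it; move -2/3b^2 to the remainder.
  leading term b: no divisor's leading term divides it; move 2/33b to the remainder.
  leading term 1: no divisor's leading term divides it; move 8/11 to the remainder.
  remainder -2/3b^2 + 2/33b + 8/11 ≠ 0; add g_3 = -2/3b^2 + 2/33b + 8/11 to the basis.

The other S-polynomials (S(f_1,g_3), S(f_2,g_3)) all reduce to 0 modulo the current basis, so we have a Gröbner basis.
Inter-reduce: drop elements whose leading term is divisible by another's, tail-reduce, and make monic.

G = {b^2 - 1/11b - 12/11, a + 2/3b - 1/3}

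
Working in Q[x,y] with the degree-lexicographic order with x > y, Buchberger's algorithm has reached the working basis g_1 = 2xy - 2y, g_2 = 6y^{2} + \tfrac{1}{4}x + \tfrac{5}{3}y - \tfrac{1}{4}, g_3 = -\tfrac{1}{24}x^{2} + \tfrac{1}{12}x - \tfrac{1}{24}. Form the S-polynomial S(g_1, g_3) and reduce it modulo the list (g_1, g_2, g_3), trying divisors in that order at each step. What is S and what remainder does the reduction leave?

S(g_1, g_3) = xy - y; remainder on division = 0.

lcm(LM(g_1), LM(g_3)) = x^{2}y.
S = (lcm/LT(g_1))·g_1 − (lcm/LT(g_3))·g_3 = xy - y.
Reduce S modulo (g_1, g_2, g_3) in that order:
  leading term xy: subtract (\tfrac{1}{2})·g_1 from xy - y → 0
The remainder is 0, so this S-polynomial contributes no new basis element.
An S-polynomial is built so that the two leading terms cancel; whether anything survives reduction is exactly the Gröbner-basis criterion.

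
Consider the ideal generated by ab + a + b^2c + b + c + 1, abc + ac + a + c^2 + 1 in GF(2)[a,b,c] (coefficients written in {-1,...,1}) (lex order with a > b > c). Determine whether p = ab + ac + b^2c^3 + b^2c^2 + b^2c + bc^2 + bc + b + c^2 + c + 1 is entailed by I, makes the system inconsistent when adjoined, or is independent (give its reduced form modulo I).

First compute the reduced Gröbner basis of I by Buchberger's algorithm.
f_1 = ab + a + b^2c + b + c + 1, LT = ab.
f_2 = abc + ac + a + c^2 + 1, LT = abc.

S(f_1,f_2): lcm = abc. S = a + b^2c^2 + bc + c + 1.
  leading term a: no divisor's leading term divides it; move a to the remainder.
  leading term b^2c^2: no divisor's leading term divides it; move b^2c^2 to the remainder.
  leading term bc: no divisor's leading term divides it; move bc to the remainder.
  leading term c: no divisor's leading term divides it; move c to the remainder.
  leading term 1: no divisor's leading term divides it; move 1 to the remainder.
  remainder a + b^2c^2 + bc + c + 1 ≠ 0; add h_3 = a + b^2c^2 + bc + c + 1 to the basis.

S(f_1,h_3): lcm = ab. S = a + b^3c^2 + bc + c + 1.
  leading term a: subtract (1)·h_3 from a + b^3c^2 + bc + c + 1 → b^3c^2 + b^2c^2
  leading term b^3c^2: no divisor's leading term divides it; move b^3c^2 to the remainder.
  leading term b^2c^2: no divisor's leading term divides it; move b^2c^2 to the remainder.
  remainder b^3c^2 + b^2c^2 ≠ 0; add h_4 = b^3c^2 + b^2c^2 to the basis.

The other S-polynomials (S(f_2,h_3), S(f_1,h_4), S(f_2,h_4), S(h_3,h_4)) all reduce to 0 modulo the current basis, so we have a Gröbner basis.
Inter-reduce: drop elements whose leading term is divisible by another's, tail-reduce, and make monic.
Reduced Gröbner basis: {a + b^2c^2 + bc + c + 1, b^3c^2 + b^2c^2}.
Label its elements g_1 = a + b^2c^2 + bc + c + 1, g_2 = b^3c^2 + b^2c^2.

Reduce p = ab + ac + b^2c^3 + b^2c^2 + b^2c + bc^2 + bc + b + c^2 + c + 1 modulo G:
  leading term ab: subtract (b)·g_1 from ab + ac + b^2c^3 + b^2c^2 + b^2c + bc^2 + bc + b + c^2 + c + 1 → ac + b^3c^2 + b^2c^3 + b^2c^2 + bc^2 + c^2 + c + 1
  leading term ac: subtract (c)·g_1 from ac + b^3c^2 + b^2c^3 + b^2c^2 + bc^2 + c^2 + c + 1 → b^3c^2 + b^2c^2 + 1
  leading term b^3c^2: subtract (1)·g_2 from b^3c^2 + b^2c^2 + 1 → 1
  leading term 1: no divisor's leading term divides it; move 1 to the remainder.
  normal form = 1.
The normal form is nonzero, so p ∉ I. Since p minus its normal form lies in I, I + (p) = I + (r) where r = 1; decide whether this ideal is the whole ring.
Here r = 1 is a nonzero constant, hence a unit: 1 ∈ I + (p), the Gröbner basis of I + (p) is {1}, and the enlarged system has no common solution — adjoining p is inconsistent.

Adjoining ab + ac + b^2c^3 + b^2c^2 + b^2c + bc^2 + bc + b + c^2 + c + 1 makes the ideal the whole ring: the system is inconsistent.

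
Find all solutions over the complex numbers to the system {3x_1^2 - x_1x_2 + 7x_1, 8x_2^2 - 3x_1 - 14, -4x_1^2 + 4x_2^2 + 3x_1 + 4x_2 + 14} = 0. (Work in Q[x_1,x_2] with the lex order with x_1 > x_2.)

Compute a lex Gröbner basis by Buchberger's algorithm.
f_1 = 3x_1^2 - x_1x_2 + 7x_1, LT = x_1^2.
f_2 = -3x_1 + 8x_2^2 - 14, LT = x_1.
f_3 = -4x_1^2 + 3x_1 + 4x_2^2 + 4x_2 + 14, LT = x_1^2.

S(f_1,f_2): lcm = x_1^2. S = 8/3x_1x_2^2 - 1/3x_1x_2 - 7/3x_1.
  reduce S modulo (f_1, f_2, f_3):
  remainder 64/9x_2^4 - 8/9x_2^3 - 56/3x_2^2 + 14/9x_2 + 98/9 ≠ 0; add h_4 = 64/9x_2^4 - 8/9x_2^3 - 56/3x_2^2 + 14/9x_2 + 98/9 to the basis.

S(f_1,f_3): lcm = x_1^2. S = -1/3x_1x_2 + 37/12x_1 + x_2^2 + x_2 + 7/2.
  reduce S modulo (f_1, f_2, f_3, h_4):
  remainder -8/9x_2^3 + 83/9x_2^2 + 23/9x_2 - 98/9 ≠ 0; add h_5 = -8/9x_2^3 + 83/9x_2^2 + 23/9x_2 - 98/9 to the basis.

S(h_4,h_5): lcm = x_2^4. S = 41/4x_2^3 + 1/4x_2^2 - 385/32x_2 + 49/32.
  reduce S modulo (f_1, f_2, f_3, h_4, h_5):
  remainder 3411/32x_2^2 + 279/16x_2 - 3969/32 ≠ 0; add h_6 = 3411/32x_2^2 + 279/16x_2 - 3969/32 to the basis.

S(h_4,h_6): lcm = x_2^4. S = -875/3032x_2^3 - 4431/3032x_2^2 + 7/32x_2 + 49/32.
  reduce S modulo (f_1, f_2, f_3, h_4, h_5, h_6):
  remainder 1084125/9193024x_2 - 1084125/9193024 ≠ 0; add h_7 = 1084125/9193024x_2 - 1084125/9193024 to the basis.

The other S-polynomials (S(f_2,f_3), S(f_1,h_4), S(f_2,h_4), S(f_3,h_4), S(f_1,h_5), S(f_2,h_5), S(f_3,h_5), S(f_1,h_6), S(f_2,h_6), S(f_3,h_6), S(h_5,h_6), S(f_1,h_7), S(f_2,h_7), S(f_3,h_7), S(h_4,h_7), S(h_5,h_7), S(h_6,h_7)) all reduce to 0 modulo the current basis, so we have a Gröbner basis.
Inter-reduce: drop elements whose leading term is divisible by another's, tail-reduce, and make monic.
Reduced Gröbner basis: {x_1 + 2, x_2 - 1}.

A lex Gröbner basis eliminates variables successively. Here x_2 - 1 depends only on x_2, with roots {1}; lifting each root through the earlier basis elements recovers the full solutions.
  x_2 = 1: the earlier basis element becomes x_1 + 2 = 0, giving x_1 = -2 — point (-2, 1).

{(-2, 1)}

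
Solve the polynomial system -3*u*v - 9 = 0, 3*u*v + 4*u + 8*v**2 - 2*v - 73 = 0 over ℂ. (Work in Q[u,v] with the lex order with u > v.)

Compute a lex Gröbner basis by Buchberger's algorithm.
f_1 = -3*u*v - 9, LT = u*v.
f_2 = 3*u*v + 4*u + 8*v**2 - 2*v - 73, LT = u*v.

S(f_1,f_2): lcm = u*v. S = -4/3*u - 8/3*v**2 + 2/3*v + 82/3.
  reduce S modulo (f_1, f_2):
  remainder -4/3*u - 8/3*v**2 + 2/3*v + 82/3 ≠ 0; add h_3 = -4/3*u - 8/3*v**2 + 2/3*v + 82/3 to the basis.

S(f_1,h_3): lcm = u*v. S = -2*v**3 + 1/2*v**2 + 41/2*v + 3.
  reduce S modulo (f_1, f_2, h_3):
  remainder -2*v**3 + 1/2*v**2 + 41/2*v + 3 ≠ 0; add h_4 = -2*v**3 + 1/2*v**2 + 41/2*v + 3 to the basis.

The other S-polynomials (S(f_2,h_3), S(f_1,h_4), S(f_2,h_4), S(h_3,h_4)) all reduce to 0 modulo the current basis, so we have a Gröbner basis.
Inter-reduce: drop elements whose leading term is divisible by another's, tail-reduce, and make monic.
Reduced Gröbner basis: {u + 2*v**2 - 1/2*v - 41/2, v**3 - 1/4*v**2 - 41/4*v - 3/2}.

The lex basis is triangular: the last element involves only v. Solving v**3 - 1/4*v**2 - 41/4*v - 3/2 = 0 gives v ∈ {-3, 13/8 - sqrt(201)/8, 13/8 + sqrt(201)/8}; substituting each value into the earlier elements determines the remaining variables.
  v = -3: the earlier basis element becomes u - 1 = 0, giving u = 1 — point (1, -3).
  v = 13/8 - sqrt(201)/8: the earlier basis element becomes u - 3*sqrt(201)/4 - 39/4 = 0, giving u = 39/4 + 3*sqrt(201)/4 — point (39/4 + 3*sqrt(201)/4, 13/8 - sqrt(201)/8).
  v = 13/8 + sqrt(201)/8: the earlier basis element becomes u - 39/4 + 3*sqrt(201)/4 = 0, giving u = 39/4 - 3*sqrt(201)/4 — point (39/4 - 3*sqrt(201)/4, 13/8 + sqrt(201)/8).

{(1, -3), (39/4 + 3*sqrt(201)/4, 13/8 - sqrt(201)/8), (39/4 - 3*sqrt(201)/4, 13/8 + sqrt(201)/8)}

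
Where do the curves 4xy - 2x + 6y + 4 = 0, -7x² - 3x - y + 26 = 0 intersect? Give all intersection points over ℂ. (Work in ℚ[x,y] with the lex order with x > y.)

Compute a lex Gröbner basis by Buchberger's algorithm.
f_1 = 4xy - 2x + 6y + 4, LT = xy.
f_2 = -7x² - 3x - y + 26, LT = x².

S(f_1,f_2): lcm = x²y. S = -½x² + 15/14xy + x - 1/7y² + 26/7y.
  leading term x²: subtract (1/14)·f_2 from -½x² + 15/14xy + x - 1/7y² + 26/7y → 15/14xy + 17/14x - 1/7y² + 53/14y - 13/7
  leading term xy: subtract (15/56)·f_1 from 15/14xy + 17/14x - 1/7y² + 53/14y - 13/7 → 7/4x - 1/7y² + 61/28y - 41/14
  leading term x: no divisor's leading term divides it; move 7/4x to the remainder.
  leading term y²: no divisor's leading term divides it; move -1/7y² to the remainder.
  leading term y: no divisor's leading term divides it; move 61/28y to the remainder.
  leading term 1: no divisor's leading term divides it; move -41/14 to the remainder.
  remainder 7/4x - 1/7y² + 61/28y - 41/14 ≠ 0; add h_3 = 7/4x - 1/7y² + 61/28y - 41/14 to the basis.

S(f_1,h_3): lcm = xy. S = -½x + 4/49y³ - 61/49y² + 311/98y + 1.
  leading term x: subtract (-2/7)·h_3 from -½x + 4/49y³ - 61/49y² + 311/98y + 1 → 4/49y³ - 9/7y² + 186/49y + 8/49
  leading term y³: no divisor's leading term divides it; move 4/49y³ to the remainder.
  leading term y²: no divisor's leading term divides it; move -9/7y² to the remainder.
  leading term y: no divisor's leading term divides it; move 186/49y to the remainder.
  leading term 1: no divisor's leading term divides it; move 8/49 to the remainder.
  remainder 4/49y³ - 9/7y² + 186/49y + 8/49 ≠ 0; add h_4 = 4/49y³ - 9/7y² + 186/49y + 8/49 to the basis.

The other S-polynomials (S(f_2,h_3), S(f_1,h_4), S(f_2,h_4), S(h_3,h_4)) all reduce to 0 modulo the current basis, so we have a Gröbner basis.
Inter-reduce: drop elements whose leading term is divisible by another's, tail-reduce, and make monic.
Reduced Gröbner basis: {x - 4/49y² + 61/49y - 82/49, y³ - 63/4y² + 93/2y + 2}.

Since the basis is lex-ordered, y³ - 63/4y² + 93/2y + 2 is univariate in y. Its roots are {4, 47/8 - 3*sqrt(249)/8, 47/8 + 3*sqrt(249)/8}. Back-substituting each root into the other basis elements fixes the other coordinates.
  y = 4: the earlier basis element becomes x + 2 = 0, giving x = -2 — point (-2, 4).
  y = 47/8 - 3*sqrt(249)/8: the earlier basis element becomes x - 3*sqrt(249)/28 - 1/28 = 0, giving x = 1/28 + 3*sqrt(249)/28 — point (1/28 + 3*sqrt(249)/28, 47/8 - 3*sqrt(249)/8).
  y = 47/8 + 3*sqrt(249)/8: the earlier basis element becomes x - 1/28 + 3*sqrt(249)/28 = 0, giving x = 1/28 - 3*sqrt(249)/28 — point (1/28 - 3*sqrt(249)/28, 47/8 + 3*sqrt(249)/8).
Check: every point annihilates each of the original generators.

{(-2, 4), (1/28 + 3*sqrt(249)/28, 47/8 - 3*sqrt(249)/8), (1/28 - 3*sqrt(249)/28, 47/8 + 3*sqrt(249)/8)}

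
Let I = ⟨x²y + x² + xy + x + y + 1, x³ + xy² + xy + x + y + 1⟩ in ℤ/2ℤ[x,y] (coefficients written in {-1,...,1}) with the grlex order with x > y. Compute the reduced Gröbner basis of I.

f_1 = x²y + x² + xy + x + y + 1, LT = x²y.
f_2 = x³ + xy² + xy + x + y + 1, LT = x³.

S(f_1,f_2): lcm = x³y. S = xy³ + x³ + x²y + xy² + x² + y² + x + y.
  reduce S modulo (f_1, f_2):
  remainder xy³ + y² + x + y ≠ 0; add g_3 = xy³ + y² + x + y to the basis.

S(f_1,g_3): lcm = x²y³. S = x²y² + xy³ + y³ + x² + xy + y².
  reduce S modulo (f_1, f_2, g_3):
  remainder xy² + y³ + xy + y² + y + 1 ≠ 0; add g_4 = xy² + y³ + xy + y² + y + 1 to the basis.

S(g_3,g_4): lcm = xy³. S = y⁴ + xy² + y³ + x.
  reduce S modulo (f_1, f_2, g_3, g_4):
  remainder y⁴ + xy + y² + x + y + 1 ≠ 0; add g_5 = y⁴ + xy + y² + x + y + 1 to the basis.

The other S-polynomials (S(f_2,g_3), S(f_1,g_4), S(f_2,g_4), S(f_1,g_5), S(f_2,g_5), S(g_3,g_5), S(g_4,g_5)) all reduce to 0 modulo the current basis, so we have a Gröbner basis.
Inter-reduce: drop elements whose leading term is divisible by another's, tail-reduce, and make monic.

G = {y⁴ + xy + y² + x + y + 1, x³ + y³ + y² + x, x²y + x² + xy + x + y + 1, xy² + y³ + xy + y² + y + 1}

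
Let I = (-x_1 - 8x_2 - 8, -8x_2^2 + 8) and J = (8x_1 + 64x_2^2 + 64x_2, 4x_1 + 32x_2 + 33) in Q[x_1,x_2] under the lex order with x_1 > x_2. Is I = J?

Since reduced Gröbner bases are canonical representatives of ideals under a given ordering, it suffices to compute and compare them.
Buchberger on the first generating set:
f_1 = -x_1 - 8x_2 - 8, LT = x_1.
f_2 = -8x_2^2 + 8, LT = x_2^2.

The S-polynomials (S(f_1,f_2)) all reduce to 0 modulo the current basis, so we have a Gröbner basis.
Inter-reduce: drop elements whose leading term is divisible by another's, tail-reduce, and make monic.
Reduced Gröbner basis: {x_1 + 8x_2 + 8, x_2^2 - 1}.

Buchberger on the second generating set:
h_1 = 8x_1 + 64x_2^2 + 64x_2, LT = x_1.
h_2 = 4x_1 + 32x_2 + 33, LT = x_1.

S(h_1,h_2): lcm = x_1. S = 8x_2^2 - 33/4.
  leading term x_2^2: no divisor's leading term divides it; move 8x_2^2 to the remainder.
  leading term 1: no divisor's leading term divides it; move -33/4 to the remainder.
  remainder 8x_2^2 - 33/4 ≠ 0; add k_3 = 8x_2^2 - 33/4 to the basis.

The other S-polynomials (S(h_1,k_3), S(h_2,k_3)) all reduce to 0 modulo the current basis, so we have a Gröbner basis.
Inter-reduce: drop elements whose leading term is divisible by another's, tail-reduce, and make monic.
Reduced Gröbner basis: {x_1 + 8x_2 + 33/4, x_2^2 - 33/32}.

These differ, so the ideals are not equal.

No, the ideals differ.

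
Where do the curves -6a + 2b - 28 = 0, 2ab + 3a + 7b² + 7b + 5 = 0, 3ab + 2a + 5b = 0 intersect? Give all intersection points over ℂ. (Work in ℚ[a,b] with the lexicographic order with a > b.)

{(-5, -1)}

Compute a lex Gröbner basis by Buchberger's algorithm.
f_1 = -6a + 2b - 28, LT = a.
f_2 = 2ab + 3a + 7b² + 7b + 5, LT = ab.
f_3 = 3ab + 2a + 5b, LT = ab.

S(f_1,f_2): lcm = ab. S = -3/2a - 23/6b² + 7/6b - 5/2.
  reduce S modulo (f_1, f_2, f_3):
  remainder -23/6b² + ⅔b + 9/2 ≠ 0; add h_4 = -23/6b² + ⅔b + 9/2 to the basis.

S(f_1,f_3): lcm = ab. S = -⅔a - ⅓b² + 3b.
  reduce S modulo (f_1, f_2, f_3, h_4):
  remainder 563/207b + 563/207 ≠ 0; add h_5 = 563/207b + 563/207 to the basis.

The other S-polynomials (S(f_2,f_3), S(f_1,h_4), S(f_2,h_4), S(f_3,h_4), S(f_1,h_5), S(f_2,h_5), S(f_3,h_5), S(h_4,h_5)) all reduce to 0 modulo the current basis, so we have a Gröbner basis.
Inter-reduce: drop elements whose leading term is divisible by another's, tail-reduce, and make monic.
Reduced Gröbner basis: {a + 5, b + 1}.

Elimination: the polynomial b + 1 lies in the elimination ideal for b, so b ∈ {-1}. For each such b, the remaining basis elements (now univariate) give the rest of the solution.
  b = -1: the earlier basis element becomes a + 5 = 0, giving a = -5 — point (-5, -1).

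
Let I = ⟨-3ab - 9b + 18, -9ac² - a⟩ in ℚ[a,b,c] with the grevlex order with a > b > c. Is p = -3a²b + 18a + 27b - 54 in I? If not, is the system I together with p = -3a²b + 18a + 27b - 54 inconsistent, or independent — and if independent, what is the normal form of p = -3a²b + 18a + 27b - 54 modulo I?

-3a²b + 18a + 27b - 54 lies in I (it reduces to 0).

First compute the reduced Gröbner basis of I by Buchberger's algorithm.
f_1 = -3ab - 9b + 18, LT = ab.
f_2 = -9ac² - a, LT = ac².

S(f_1,f_2): lcm = abc². S = 3bc² - 1/9ab - 6c².
  reduce S modulo (f_1, f_2):
  remainder 3bc² - 6c² + ⅓b - ⅔ ≠ 0; add h_3 = 3bc² - 6c² + ⅓b - ⅔ to the basis.

The other S-polynomials (S(f_1,h_3), S(f_2,h_3)) all reduce to 0 modulo the current basis, so we have a Gröbner basis.
Inter-reduce: drop elements whose leading term is divisible by another's, tail-reduce, and make monic.
Reduced Gröbner basis: {ac² + 1/9a, bc² - 2c² + 1/9b - 2/9, ab + 3b - 6}.
Label its elements g_1 = ac² + 1/9a, g_2 = bc² - 2c² + 1/9b - 2/9, g_3 = ab + 3b - 6.

Reduce p = -3a²b + 18a + 27b - 54 modulo G:
  leading term a²b: subtract (-3a)·g_3 from -3a²b + 18a + 27b - 54 → 9ab + 27b - 54
  leading term ab: subtract (9)·g_3 from 9ab + 27b - 54 → 0
  normal form = 0.
Since the normal form is 0, p ∈ I.

The remainder on division by a Gröbner basis is unique — it is the normal form.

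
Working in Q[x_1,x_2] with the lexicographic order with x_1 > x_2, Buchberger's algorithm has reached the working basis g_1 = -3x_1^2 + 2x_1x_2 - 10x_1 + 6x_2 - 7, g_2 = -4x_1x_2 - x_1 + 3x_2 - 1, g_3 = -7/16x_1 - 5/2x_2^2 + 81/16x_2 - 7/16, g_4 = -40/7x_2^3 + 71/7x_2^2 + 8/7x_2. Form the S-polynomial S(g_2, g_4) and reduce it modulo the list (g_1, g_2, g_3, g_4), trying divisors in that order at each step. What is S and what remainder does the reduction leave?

S(g_2, g_4) = 81/40x_1x_2^2 + 1/5x_1x_2 - 3/4x_2^3 + 1/4x_2^2; remainder on division = 0.

lcm(LM(g_2), LM(g_4)) = x_1x_2^3.
S = (lcm/LT(g_2))·g_2 − (lcm/LT(g_4))·g_4 = 81/40x_1x_2^2 + 1/5x_1x_2 - 3/4x_2^3 + 1/4x_2^2.
Reduce S modulo (g_1, g_2, g_3, g_4) in that order:
  leading term x_1x_2^2: subtract (-81/160x_2)·g_2 from 81/40x_1x_2^2 + 1/5x_1x_2 - 3/4x_2^3 + 1/4x_2^2 → -49/160x_1x_2 - 3/4x_2^3 + 283/160x_2^2 - 81/160x_2
  leading term x_1x_2: subtract (49/640)·g_2 from -49/160x_1x_2 - 3/4x_2^3 + 283/160x_2^2 - 81/160x_2 → 49/640x_1 - 3/4x_2^3 + 283/160x_2^2 - 471/640x_2 + 49/640
  leading term x_1: subtract (-7/40)·g_3 from 49/640x_1 - 3/4x_2^3 + 283/160x_2^2 - 471/640x_2 + 49/640 → -3/4x_2^3 + 213/160x_2^2 + 3/20x_2
  leading term x_2^3: subtract (21/160)·g_4 from -3/4x_2^3 + 213/160x_2^2 + 3/20x_2 → 0
The remainder is 0, so this S-polynomial contributes no new basis element.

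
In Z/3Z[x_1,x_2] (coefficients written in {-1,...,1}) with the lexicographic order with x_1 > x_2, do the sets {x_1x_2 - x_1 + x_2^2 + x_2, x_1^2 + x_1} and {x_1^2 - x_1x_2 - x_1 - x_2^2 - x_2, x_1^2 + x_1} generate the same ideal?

Two ideals are equal iff their reduced Gröbner bases coincide (the reduced basis is unique for a fixed ordering).
Buchberger on the first generating set:
f_1 = x_1x_2 - x_1 + x_2^2 + x_2, LT = x_1x_2.
f_2 = x_1^2 + x_1, LT = x_1^2.

S(f_1,f_2): lcm = x_1^2x_2. S = -x_1^2 + x_1x_2^2.
  leading term x_1^2: subtract (-1)·f_2 from -x_1^2 + x_1x_2^2 → x_1x_2^2 + x_1
  leading term x_1x_2^2: subtract (x_2)·f_1 from x_1x_2^2 + x_1 → x_1x_2 + x_1 - x_2^3 - x_2^2
  leading term x_1x_2: subtract (1)·f_1 from x_1x_2 + x_1 - x_2^3 - x_2^2 → -x_1 - x_2^3 + x_2^2 - x_2
  leading term x_1: no divisor's leading term divides it; move -x_1 to the remainder.
  leading term x_2^3: no divisor's leading term divides it; move -x_2^3 to the remainder.
  leading term x_2^2: no divisor's leading term divides it; move x_2^2 to the remainder.
  leading term x_2: no divisor's leading term divides it; move -x_2 to the remainder.
  remainder -x_1 - x_2^3 + x_2^2 - x_2 ≠ 0; add g_3 = -x_1 - x_2^3 + x_2^2 - x_2 to the basis.

S(f_1,g_3): lcm = x_1x_2. S = -x_1 - x_2^4 + x_2^3 + x_2.
  leading term x_1: subtract (1)·g_3 from -x_1 - x_2^4 + x_2^3 + x_2 → -x_2^4 - x_2^3 - x_2^2 - x_2
  leading term x_2^4: no divisor's leading term divides it; move -x_2^4 to the remainder.
  leading term x_2^3: no divisor's leading term divides it; move -x_2^3 to the remainder.
  leading term x_2^2: no divisor's leading term divides it; move -x_2^2 to the remainder.
  leading term x_2: no divisor's leading term divides it; move -x_2 to the remainder.
  remainder -x_2^4 - x_2^3 - x_2^2 - x_2 ≠ 0; add g_4 = -x_2^4 - x_2^3 - x_2^2 - x_2 to the basis.

S(f_2,g_3): lcm = x_1^2. S = -x_1x_2^3 + x_1x_2^2 - x_1x_2 + x_1.
  leading term x_1x_2^3: subtract (-x_2^2)·f_1 from -x_1x_2^3 + x_1x_2^2 - x_1x_2 + x_1 → -x_1x_2 + x_1 + x_2^4 + x_2^3
  leading term x_1x_2: subtract (-1)·f_1 from -x_1x_2 + x_1 + x_2^4 + x_2^3 → x_2^4 + x_2^3 + x_2^2 + x_2
  leading term x_2^4: subtract (-1)·g_4 from x_2^4 + x_2^3 + x_2^2 + x_2 → 0
  remainder 0.

S(f_1,g_4): lcm = x_1x_2^4. S = x_1x_2^3 - x_1x_2^2 - x_1x_2 + x_2^5 + x_2^4.
  leading term x_1x_2^3: subtract (x_2^2)·f_1 from x_1x_2^3 - x_1x_2^2 - x_1x_2 + x_2^5 + x_2^4 → -x_1x_2 + x_2^5 - x_2^3
  leading term x_1x_2: subtract (-1)·f_1 from -x_1x_2 + x_2^5 - x_2^3 → -x_1 + x_2^5 - x_2^3 + x_2^2 + x_2
  leading term x_1: subtract (1)·g_3 from -x_1 + x_2^5 - x_2^3 + x_2^2 + x_2 → x_2^5 - x_2
  leading term x_2^5: subtract (-x_2)·g_4 from x_2^5 - x_2 → -x_2^4 - x_2^3 - x_2^2 - x_2
  leading term x_2^4: subtract (1)·g_4 from -x_2^4 - x_2^3 - x_2^2 - x_2 → 0
  remainder 0.

S(f_2,g_4): leading monomials are coprime, so the S-polynomial reduces to 0 (Buchberger's first criterion).
S(g_3,g_4): leading monomials are coprime, so the S-polynomial reduces to 0 (Buchberger's first criterion).
Every S-polynomial of the final basis reduces to 0, so we have a Gröbner basis.
Inter-reduce: drop elements whose leading term is divisible by another's, tail-reduce, and make monic.
Reduced Gröbner basis: {x_1 + x_2^3 - x_2^2 + x_2, x_2^4 + x_2^3 + x_2^2 + x_2}.

Buchberger on the second generating set:
h_1 = x_1^2 - x_1x_2 - x_1 - x_2^2 - x_2, LT = x_1^2.
h_2 = x_1^2 + x_1, LT = x_1^2.

S(h_1,h_2): lcm = x_1^2. S = -x_1x_2 + x_1 - x_2^2 - x_2.
  leading term x_1x_2: no divisor's leading term divides it; move -x_1x_2 to the remainder.
  leading term x_1: no divisor's leading term divides it; move x_1 to the remainder.
  leading term x_2^2: no divisor's leading term divides it; move -x_2^2 to the remainder.
  leading term x_2: no divisor's leading term divides it; move -x_2 to the remainder.
  remainder -x_1x_2 + x_1 - x_2^2 - x_2 ≠ 0; add k_3 = -x_1x_2 + x_1 - x_2^2 - x_2 to the basis.

S(h_1,k_3): lcm = x_1^2x_2. S = x_1^2 + x_1x_2^2 + x_1x_2 - x_2^3 - x_2^2.
  leading term x_1^2: subtract (1)·h_1 from x_1^2 + x_1x_2^2 + x_1x_2 - x_2^3 - x_2^2 → x_1x_2^2 - x_1x_2 + x_1 - x_2^3 + x_2
  leading term x_1x_2^2: subtract (-x_2)·k_3 from x_1x_2^2 - x_1x_2 + x_1 - x_2^3 + x_2 → x_1 + x_2^3 - x_2^2 + x_2
  leading term x_1: no divisor's leading term divides it; move x_1 to the remainder.
  leading term x_2^3: no divisor's leading term divides it; move x_2^3 to the remainder.
  leading term x_2^2: no divisor's leading term divides it; move -x_2^2 to the remainder.
  leading term x_2: no divisor's leading term divides it; move x_2 to the remainder.
  remainder x_1 + x_2^3 - x_2^2 + x_2 ≠ 0; add k_4 = x_1 + x_2^3 - x_2^2 + x_2 to the basis.

S(h_2,k_3): lcm = x_1^2x_2. S = x_1^2 - x_1x_2^2.
  leading term x_1^2: subtract (1)·h_1 from x_1^2 - x_1x_2^2 → -x_1x_2^2 + x_1x_2 + x_1 + x_2^2 + x_2
  leading term x_1x_2^2: subtract (x_2)·k_3 from -x_1x_2^2 + x_1x_2 + x_1 + x_2^2 + x_2 → x_1 + x_2^3 - x_2^2 + x_2
  leading term x_1: subtract (1)·k_4 from x_1 + x_2^3 - x_2^2 + x_2 → 0
  remainder 0.

S(h_1,k_4): lcm = x_1^2. S = -x_1x_2^3 + x_1x_2^2 + x_1x_2 - x_1 - x_2^2 - x_2.
  leading term x_1x_2^3: subtract (x_2^2)·k_3 from -x_1x_2^3 + x_1x_2^2 + x_1x_2 - x_1 - x_2^2 - x_2 → x_1x_2 - x_1 + x_2^4 + x_2^3 - x_2^2 - x_2
  leading term x_1x_2: subtract (-1)·k_3 from x_1x_2 - x_1 + x_2^4 + x_2^3 - x_2^2 - x_2 → x_2^4 + x_2^3 + x_2^2 + x_2
  leading term x_2^4: no divisor's leading term divides it; move x_2^4 to the remainder.
  leading term x_2^3: no divisor's leading term divides it; move x_2^3 to the remainder.
  leading term x_2^2: no divisor's leading term divides it; move x_2^2 to the remainder.
  leading term x_2: no divisor's leading term divides it; move x_2 to the remainder.
  remainder x_2^4 + x_2^3 + x_2^2 + x_2 ≠ 0; add k_5 = x_2^4 + x_2^3 + x_2^2 + x_2 to the basis.

S(h_2,k_4): lcm = x_1^2. S = -x_1x_2^3 + x_1x_2^2 - x_1x_2 + x_1.
  leading term x_1x_2^3: subtract (x_2^2)·k_3 from -x_1x_2^3 + x_1x_2^2 - x_1x_2 + x_1 → -x_1x_2 + x_1 + x_2^4 + x_2^3
  leading term x_1x_2: subtract (1)·k_3 from -x_1x_2 + x_1 + x_2^4 + x_2^3 → x_2^4 + x_2^3 + x_2^2 + x_2
  leading term x_2^4: subtract (1)·k_5 from x_2^4 + x_2^3 + x_2^2 + x_2 → 0
  remainder 0.

S(k_3,k_4): lcm = x_1x_2. S = -x_1 - x_2^4 + x_2^3 + x_2.
  leading term x_1: subtract (-1)·k_4 from -x_1 - x_2^4 + x_2^3 + x_2 → -x_2^4 - x_2^3 - x_2^2 - x_2
  leading term x_2^4: subtract (-1)·k_5 from -x_2^4 - x_2^3 - x_2^2 - x_2 → 0
  remainder 0.

S(h_1,k_5): leading monomials are coprime, so the S-polynomial reduces to 0 (Buchberger's first criterion).
S(h_2,k_5): leading monomials are coprime, so the S-polynomial reduces to 0 (Buchberger's first criterion).
S(k_3,k_5): lcm = x_1x_2^4. S = x_1x_2^3 - x_1x_2^2 - x_1x_2 + x_2^5 + x_2^4.
  leading term x_1x_2^3: subtract (-x_2^2)·k_3 from x_1x_2^3 - x_1x_2^2 - x_1x_2 + x_2^5 + x_2^4 → -x_1x_2 + x_2^5 - x_2^3
  leading term x_1x_2: subtract (1)·k_3 from -x_1x_2 + x_2^5 - x_2^3 → -x_1 + x_2^5 - x_2^3 + x_2^2 + x_2
  leading term x_1: subtract (-1)·k_4 from -x_1 + x_2^5 - x_2^3 + x_2^2 + x_2 → x_2^5 - x_2
  leading term x_2^5: subtract (x_2)·k_5 from x_2^5 - x_2 → -x_2^4 - x_2^3 - x_2^2 - x_2
  leading term x_2^4: subtract (-1)·k_5 from -x_2^4 - x_2^3 - x_2^2 - x_2 → 0
  remainder 0.

S(k_4,k_5): leading monomials are coprime, so the S-polynomial reduces to 0 (Buchberger's first criterion).
Every S-polynomial of the final basis reduces to 0, so we have a Gröbner basis.
Inter-reduce: drop elements whose leading term is divisible by another's, tail-reduce, and make monic.
Reduced Gröbner basis: {x_1 + x_2^3 - x_2^2 + x_2, x_2^4 + x_2^3 + x_2^2 + x_2}.

The two bases agree; hence the ideals are identical.
The choice of monomial ordering does not affect the verdict — as long as both bases are computed under the same ordering, their equality decides ideal equality.

Yes, the ideals are equal.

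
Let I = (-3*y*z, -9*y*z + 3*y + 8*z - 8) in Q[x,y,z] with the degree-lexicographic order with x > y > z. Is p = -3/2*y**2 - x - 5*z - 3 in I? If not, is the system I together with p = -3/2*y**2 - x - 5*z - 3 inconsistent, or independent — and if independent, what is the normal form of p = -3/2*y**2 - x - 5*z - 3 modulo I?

-3/2*y**2 - x - 5*z - 3 is independent of I; its normal form modulo I is -x + 17/3*z - 41/3.

First compute the reduced Gröbner basis of I by Buchberger's algorithm.
f_1 = -3*y*z, LT = y*z.
f_2 = -9*y*z + 3*y + 8*z - 8, LT = y*z.

S(f_1,f_2): lcm = y*z. S = 1/3*y + 8/9*z - 8/9.
  leading term y: no divisor's leading term divides it; move 1/3*y to the remainder.
  leading term z: no divisor's leading term divides it; move 8/9*z to the remainder.
  leading term 1: no divisor's leading term divides it; move -8/9 to the remainder.
  remainder 1/3*y + 8/9*z - 8/9 ≠ 0; add h_3 = 1/3*y + 8/9*z - 8/9 to the basis.

S(f_1,h_3): lcm = y*z. S = -8/3*z**2 + 8/3*z.
  leading term z**2: no divisor's leading term divides it; move -8/3*z**2 to the remainder.
  leading term z: no divisor's leading term divides it; move 8/3*z to the remainder.
  remainder -8/3*z**2 + 8/3*z ≠ 0; add h_4 = -8/3*z**2 + 8/3*z to the basis.

The other S-polynomials (S(f_2,h_3), S(f_1,h_4), S(f_2,h_4), S(h_3,h_4)) all reduce to 0 modulo the current basis, so we have a Gröbner basis.
Inter-reduce: drop elements whose leading term is divisible by another's, tail-reduce, and make monic.
Reduced Gröbner basis: {z**2 - z, y + 8/3*z - 8/3}.
Label its elements g_1 = z**2 - z, g_2 = y + 8/3*z - 8/3.

Reduce p = -3/2*y**2 - x - 5*z - 3 modulo G:
  leading term y**2: subtract (-3/2*y)·g_2 from -3/2*y**2 - x - 5*z - 3 → 4*y*z - x - 4*y - 5*z - 3
  leading term y*z: subtract (4*z)·g_2 from 4*y*z - x - 4*y - 5*z - 3 → -32/3*z**2 - x - 4*y + 17/3*z - 3
  leading term z**2: subtract (-32/3)·g_1 from -32/3*z**2 - x - 4*y + 17/3*z - 3 → -x - 4*y - 5*z - 3
  leading term x: no divisor's leading term divides it; move -x to the remainder.
  leading term y: subtract (-4)·g_2 from -4*y - 5*z - 3 → 17/3*z - 41/3
  leading term z: no divisor's leading term divides it; move 17/3*z to the remainder.
  leading term 1: no divisor's leading term divides it; move -41/3 to the remainder.
  normal form = -x + 17/3*z - 41/3.
The normal form is nonzero, so p ∉ I. Since p minus its normal form lies in I, I + (p) = I + (r) where r = -x + 17/3*z - 41/3; decide whether this ideal is the whole ring.
Run Buchberger on G together with r (pairs among the g_i already reduce to 0 since G is a Gröbner basis):
g_1 = z**2 - z, LT = z**2.
g_2 = y + 8/3*z - 8/3, LT = y.
r = -x + 17/3*z - 41/3, LT = x.

The S-polynomials (S(g_1,g_2), S(g_1,r), S(g_2,r)) all reduce to 0 modulo the current basis, so we have a Gröbner basis.
Inter-reduce: drop elements whose leading term is divisible by another's, tail-reduce, and make monic.
Reduced Gröbner basis: {z**2 - z, x - 17/3*z + 41/3, y + 8/3*z - 8/3}.
The reduced Gröbner basis of I + (p) is {z**2 - z, x - 17/3*z + 41/3, y + 8/3*z - 8/3} ≠ {1}, a proper ideal, so the enlarged system stays consistent: p is independent of I, with normal form -x + 17/3*z - 41/3.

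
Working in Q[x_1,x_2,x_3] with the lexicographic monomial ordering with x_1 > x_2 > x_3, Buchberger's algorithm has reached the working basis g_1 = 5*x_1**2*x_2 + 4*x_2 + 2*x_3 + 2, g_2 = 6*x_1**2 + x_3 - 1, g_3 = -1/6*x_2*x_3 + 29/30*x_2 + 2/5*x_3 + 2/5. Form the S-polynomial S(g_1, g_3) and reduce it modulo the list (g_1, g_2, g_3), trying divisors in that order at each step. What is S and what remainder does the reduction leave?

S(g_1, g_3) = 29/5*x_1**2*x_2 + 12/5*x_1**2*x_3 + 12/5*x_1**2 + 4/5*x_2*x_3 + 2/5*x_3**2 + 2/5*x_3; remainder on division = 0.

lcm(LM(g_1), LM(g_3)) = x_1**2*x_2*x_3.
S = (lcm/LT(g_1))·g_1 − (lcm/LT(g_3))·g_3 = 29/5*x_1**2*x_2 + 12/5*x_1**2*x_3 + 12/5*x_1**2 + 4/5*x_2*x_3 + 2/5*x_3**2 + 2/5*x_3.
Reduce S modulo (g_1, g_2, g_3) in that order:
  leading term x_1**2*x_2: subtract (29/25)·g_1 from 29/5*x_1**2*x_2 + 12/5*x_1**2*x_3 + 12/5*x_1**2 + 4/5*x_2*x_3 + 2/5*x_3**2 + 2/5*x_3 → 12/5*x_1**2*x_3 + 12/5*x_1**2 + 4/5*x_2*x_3 - 116/25*x_2 + 2/5*x_3**2 - 48/25*x_3 - 58/25
  leading term x_1**2*x_3: subtract (2/5*x_3)·g_2 from 12/5*x_1**2*x_3 + 12/5*x_1**2 + 4/5*x_2*x_3 - 116/25*x_2 + 2/5*x_3**2 - 48/25*x_3 - 58/25 → 12/5*x_1**2 + 4/5*x_2*x_3 - 116/25*x_2 - 38/25*x_3 - 58/25
  leading term x_1**2: subtract (2/5)·g_2 from 12/5*x_1**2 + 4/5*x_2*x_3 - 116/25*x_2 - 38/25*x_3 - 58/25 → 4/5*x_2*x_3 - 116/25*x_2 - 48/25*x_3 - 48/25
  leading term x_2*x_3: subtract (-24/5)·g_3 from 4/5*x_2*x_3 - 116/25*x_2 - 48/25*x_3 - 48/25 → 0
The remainder is 0, so this S-polynomial contributes no new basis element.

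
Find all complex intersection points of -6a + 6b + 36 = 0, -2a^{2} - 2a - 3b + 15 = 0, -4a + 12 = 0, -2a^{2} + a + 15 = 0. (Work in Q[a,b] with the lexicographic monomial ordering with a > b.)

Compute a lex Gröbner basis by Buchberger's algorithm.
f_1 = -6a + 6b + 36, LT = a.
f_2 = -2a^{2} - 2a - 3b + 15, LT = a^{2}.
f_3 = -4a + 12, LT = a.
f_4 = -2a^{2} + a + 15, LT = a^{2}.

S(f_1,f_2): lcm = a^{2}. S = -ab - 7a - \tfrac{3}{2}b + \tfrac{15}{2}.
  leading term ab: subtract (\tfrac{1}{6}b)·f_1 from -ab - 7a - \tfrac{3}{2}b + \tfrac{15}{2} → -7a - b^{2} - \tfrac{15}{2}b + \tfrac{15}{2}
  leading term a: subtract (\tfrac{7}{6})·f_1 from -7a - b^{2} - \tfrac{15}{2}b + \tfrac{15}{2} → -b^{2} - \tfrac{29}{2}b - \tfrac{69}{2}
  leading term b^{2}: no divisor's leading term divides it; move -b^{2} to the remainder.
  leading term b: no divisor's leading term divides it; move -\tfrac{29}{2}b to the remainder.
  leading term 1: no divisor's leading term divides it; move -\tfrac{69}{2} to the remainder.
  remainder -b^{2} - \tfrac{29}{2}b - \tfrac{69}{2} ≠ 0; add h_5 = -b^{2} - \tfrac{29}{2}b - \tfrac{69}{2} to the basis.

S(f_1,f_3): lcm = a. S = -b - 3.
  leading term b: no divisor's leading term divides it; move -b to the remainder.
  leading term 1: no divisor's leading term divides it; move -3 to the remainder.
  remainder -b - 3 ≠ 0; add h_6 = -b - 3 to the basis.

S(f_1,f_4): lcm = a^{2}. S = -ab - \tfrac{11}{2}a + \tfrac{15}{2}.
  leading term ab: subtract (\tfrac{1}{6}b)·f_1 from -ab - \tfrac{11}{2}a + \tfrac{15}{2} → -\tfrac{11}{2}a - b^{2} - 6b + \tfrac{15}{2}
  leading term a: subtract (\tfrac{11}{12})·f_1 from -\tfrac{11}{2}a - b^{2} - 6b + \tfrac{15}{2} → -b^{2} - \tfrac{23}{2}b - \tfrac{51}{2}
  leading term b^{2}: subtract (1)·h_5 from -b^{2} - \tfrac{23}{2}b - \tfrac{51}{2} → 3b + 9
  leading term b: subtract (-3)·h_6 from 3b + 9 → 0
  remainder 0.

S(f_2,f_3): lcm = a^{2}. S = 4a + \tfrac{3}{2}b - \tfrac{15}{2}.
  leading term a: subtract (-\tfrac{2}{3})·f_1 from 4a + \tfrac{3}{2}b - \tfrac{15}{2} → \tfrac{11}{2}b + \tfrac{33}{2}
  leading term b: subtract (-\tfrac{11}{2})·h_6 from \tfrac{11}{2}b + \tfrac{33}{2} → 0
  remainder 0.

S(f_2,f_4): lcm = a^{2}. S = \tfrac{3}{2}a + \tfrac{3}{2}b.
  leading term a: subtract (-\tfrac{1}{4})·f_1 from \tfrac{3}{2}a + \tfrac{3}{2}b → 3b + 9
  leading term b: subtract (-3)·h_6 from 3b + 9 → 0
  remainder 0.

S(f_3,f_4): lcm = a^{2}. S = -\tfrac{5}{2}a + \tfrac{15}{2}.
  leading term a: subtract (\tfrac{5}{12})·f_1 from -\tfrac{5}{2}a + \tfrac{15}{2} → -\tfrac{5}{2}b - \tfrac{15}{2}
  leading term b: subtract (\tfrac{5}{2})·h_6 from -\tfrac{5}{2}b - \tfrac{15}{2} → 0
  remainder 0.

S(f_1,h_5): leading monomials are coprime, so the S-polynomial reduces to 0 (Buchberger's first criterion).
S(f_2,h_5): leading monomials are coprime, so the S-polynomial reduces to 0 (Buchberger's first criterion).
S(f_3,h_5): leading monomials are coprime, so the S-polynomial reduces to 0 (Buchberger's first criterion).
S(f_4,h_5): leading monomials are coprime, so the S-polynomial reduces to 0 (Buchberger's first criterion).
S(f_1,h_6): leading monomials are coprime, so the S-polynomial reduces to 0 (Buchberger's first criterion).
S(f_2,h_6): leading monomials are coprime, so the S-polynomial reduces to 0 (Buchberger's first criterion).
S(f_3,h_6): leading monomials are coprime, so the S-polynomial reduces to 0 (Buchberger's first criterion).
S(f_4,h_6): leading monomials are coprime, so the S-polynomial reduces to 0 (Buchberger's first criterion).
S(h_5,h_6): lcm = b^{2}. S = \tfrac{23}{2}b + \tfrac{69}{2}.
  leading term b: subtract (-\tfrac{23}{2})·h_6 from \tfrac{23}{2}b + \tfrac{69}{2} → 0
  remainder 0.

Every S-polynomial of the final basis reduces to 0, so we have a Gröbner basis.
Inter-reduce: drop elements whose leading term is divisible by another's, tail-reduce, and make monic.
Reduced Gröbner basis: {a - 3, b + 3}.

A lex Gröbner basis eliminates variables successively. Here b + 3 depends only on b, with roots {-3}; lifting each root through the earlier basis elements recovers the full solutions.
  b = -3: the earlier basis element becomes a - 3 = 0, giving a = 3 — point (3, -3).

{(3, -3)}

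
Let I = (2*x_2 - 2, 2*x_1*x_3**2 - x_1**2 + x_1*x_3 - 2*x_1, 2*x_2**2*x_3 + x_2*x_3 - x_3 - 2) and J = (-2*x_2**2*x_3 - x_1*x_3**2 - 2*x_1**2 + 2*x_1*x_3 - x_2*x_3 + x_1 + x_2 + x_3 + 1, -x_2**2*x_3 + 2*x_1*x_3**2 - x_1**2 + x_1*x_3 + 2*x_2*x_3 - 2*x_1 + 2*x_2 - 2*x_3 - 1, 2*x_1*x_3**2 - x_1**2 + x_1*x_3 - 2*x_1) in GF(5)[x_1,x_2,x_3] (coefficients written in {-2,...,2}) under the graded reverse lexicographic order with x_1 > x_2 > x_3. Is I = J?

Yes, the ideals are equal.

Equality of ideals is decidable: compute both reduced Gröbner bases (unique for the ordering) and check whether they agree.
Buchberger on the first generating set:
f_1 = 2*x_2 - 2, LT = x_2.
f_2 = 2*x_1*x_3**2 - x_1**2 + x_1*x_3 - 2*x_1, LT = x_1*x_3**2.
f_3 = 2*x_2**2*x_3 + x_2*x_3 - x_3 - 2, LT = x_2**2*x_3.

S(f_1,f_3): lcm = x_2**2*x_3. S = x_2*x_3 - 2*x_3 + 1.
  reduce S modulo (f_1, f_2, f_3):
  remainder -x_3 + 1 ≠ 0; add g_4 = -x_3 + 1 to the basis.

S(f_2,f_3): lcm = x_1*x_2**2*x_3**2. S = 2*x_1**2*x_2**2 - 2*x_1*x_2**2*x_3 + 2*x_1*x_2*x_3**2 - x_1*x_2**2 - 2*x_1*x_3**2 + x_1*x_3.
  reduce S modulo (f_1, f_2, f_3, g_4):
  remainder 2*x_1**2 - 2*x_1 ≠ 0; add g_5 = 2*x_1**2 - 2*x_1 to the basis.

The other S-polynomials (S(f_1,f_2), S(f_1,g_4), S(f_2,g_4), S(f_3,g_4), S(f_1,g_5), S(f_2,g_5), S(f_3,g_5), S(g_4,g_5)) all reduce to 0 modulo the current basis, so we have a Gröbner basis.
Inter-reduce: drop elements whose leading term is divisible by another's, tail-reduce, and make monic.
Reduced Gröbner basis: {x_1**2 - x_1, x_2 - 1, x_3 - 1}.

Buchberger on the second generating set:
h_1 = -2*x_2**2*x_3 - x_1*x_3**2 - 2*x_1**2 + 2*x_1*x_3 - x_2*x_3 + x_1 + x_2 + x_3 + 1, LT = x_2**2*x_3.
h_2 = -x_2**2*x_3 + 2*x_1*x_3**2 - x_1**2 + x_1*x_3 + 2*x_2*x_3 - 2*x_1 + 2*x_2 - 2*x_3 - 1, LT = x_2**2*x_3.
h_3 = 2*x_1*x_3**2 - x_1**2 + x_1*x_3 - 2*x_1, LT = x_1*x_3**2.

S(h_1,h_2): lcm = x_2**2*x_3. S = -x_2 + 1.
  reduce S modulo (h_1, h_2, h_3):
  remainder -x_2 + 1 ≠ 0; add k_4 = -x_2 + 1 to the basis.

S(h_1,h_3): lcm = x_1*x_2**2*x_3**2. S = -2*x_1**2*x_3**3 - 2*x_1**2*x_2**2 + x_1**3*x_3 + 2*x_1*x_2**2*x_3 - x_1**2*x_3**2 - 2*x_1*x_2*x_3**2 + x_1*x_2**2 + 2*x_1**2*x_3 + 2*x_1*x_2*x_3 + 2*x_1*x_3**2 + 2*x_1*x_3.
  reduce S modulo (h_1, h_2, h_3, k_4):
  remainder -2*x_1**2 - x_1*x_3 - 2*x_1 ≠ 0; add k_5 = -2*x_1**2 - x_1*x_3 - 2*x_1 to the basis.

S(h_1,k_4): lcm = x_2**2*x_3. S = -2*x_1*x_3**2 + x_1**2 - x_1*x_3 - x_2*x_3 + 2*x_1 + 2*x_2 + 2*x_3 + 2.
  reduce S modulo (h_1, h_2, h_3, k_4, k_5):
  remainder x_3 - 1 ≠ 0; add k_6 = x_3 - 1 to the basis.

The other S-polynomials (S(h_2,h_3), S(h_2,k_4), S(h_3,k_4), S(h_1,k_5), S(h_2,k_5), S(h_3,k_5), S(k_4,k_5), S(h_1,k_6), S(h_2,k_6), S(h_3,k_6), S(k_4,k_6), S(k_5,k_6)) all reduce to 0 modulo the current basis, so we have a Gröbner basis.
Inter-reduce: drop elements whose leading term is divisible by another's, tail-reduce, and make monic.
Reduced Gröbner basis: {x_1**2 - x_1, x_2 - 1, x_3 - 1}.

The two bases agree; hence the ideals are identical.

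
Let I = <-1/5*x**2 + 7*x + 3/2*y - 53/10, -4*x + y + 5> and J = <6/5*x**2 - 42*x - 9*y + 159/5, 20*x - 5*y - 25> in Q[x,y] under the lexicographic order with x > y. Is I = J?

Yes, the ideals are equal.

Two ideals are equal iff their reduced Gröbner bases coincide (the reduced basis is unique for a fixed ordering).
Buchberger on the first generating set:
f_1 = -1/5*x**2 + 7*x + 3/2*y - 53/10, LT = x**2.
f_2 = -4*x + y + 5, LT = x.

S(f_1,f_2): lcm = x**2. S = 1/4*x*y - 135/4*x - 15/2*y + 53/2.
  reduce S modulo (f_1, f_2):
  remainder 1/16*y**2 - 125/8*y - 251/16 ≠ 0; add g_3 = 1/16*y**2 - 125/8*y - 251/16 to the basis.

The other S-polynomials (S(f_1,g_3), S(f_2,g_3)) all reduce to 0 modulo the current basis, so we have a Gröbner basis.
Inter-reduce: drop elements whose leading term is divisible by another's, tail-reduce, and make monic.
Reduced Gröbner basis: {x - 1/4*y - 5/4, y**2 - 250*y - 251}.

Buchberger on the second generating set:
h_1 = 6/5*x**2 - 42*x - 9*y + 159/5, LT = x**2.
h_2 = 20*x - 5*y - 25, LT = x.

S(h_1,h_2): lcm = x**2. S = 1/4*x*y - 135/4*x - 15/2*y + 53/2.
  reduce S modulo (h_1, h_2):
  remainder 1/16*y**2 - 125/8*y - 251/16 ≠ 0; add k_3 = 1/16*y**2 - 125/8*y - 251/16 to the basis.

The other S-polynomials (S(h_1,k_3), S(h_2,k_3)) all reduce to 0 modulo the current basis, so we have a Gröbner basis.
Inter-reduce: drop elements whose leading term is divisible by another's, tail-reduce, and make monic.
Reduced Gröbner basis: {x - 1/4*y - 5/4, y**2 - 250*y - 251}.

These coincide, so the ideals are equal.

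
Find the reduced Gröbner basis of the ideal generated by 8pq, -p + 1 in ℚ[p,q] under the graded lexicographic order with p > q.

f_1 = 8pq, LT = pq.
f_2 = -p + 1, LT = p.

S(f_1,f_2): lcm = pq. S = q.
  leading term q: no divisor's leading term divides it; move q to the remainder.
  remainder q ≠ 0; add g_3 = q to the basis.

S(f_1,g_3): lcm = pq. S = 0.
  remainder 0.

S(f_2,g_3): leading monomials are coprime, so the S-polynomial reduces to 0 (Buchberger's first criterion).
Every S-polynomial of the final basis reduces to 0, so we have a Gröbner basis.
Inter-reduce: drop elements whose leading term is divisible by another's, tail-reduce, and make monic.

G = {p - 1, q}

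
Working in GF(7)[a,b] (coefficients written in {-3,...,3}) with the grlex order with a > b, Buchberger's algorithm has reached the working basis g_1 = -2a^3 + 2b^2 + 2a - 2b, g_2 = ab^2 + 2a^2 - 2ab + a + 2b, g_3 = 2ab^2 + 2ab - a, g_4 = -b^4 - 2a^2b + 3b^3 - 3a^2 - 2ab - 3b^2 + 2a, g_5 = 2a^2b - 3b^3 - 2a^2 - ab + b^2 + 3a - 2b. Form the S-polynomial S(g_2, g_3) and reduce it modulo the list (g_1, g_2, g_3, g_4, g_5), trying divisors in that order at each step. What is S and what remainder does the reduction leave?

S(g_2, g_3) = 2a^2 - 3ab - 2a + 2b; remainder on division = 2a^2 - 3ab - 2a + 2b.

lcm(LM(g_2), LM(g_3)) = ab^2.
S = (lcm/LT(g_2))·g_2 − (lcm/LT(g_3))·g_3 = 2a^2 - 3ab - 2a + 2b.
Reduce S modulo (g_1, g_2, g_3, g_4, g_5) in that order:
  leading term a^2: no divisor's leading term divides it; move 2a^2 to the remainder.
  leading term ab: no divisor's leading term divides it; move -3ab to the remainder.
  leading term a: no divisor's leading term divides it; move -2a to the remainder.
  leading term b: no divisor's leading term divides it; move 2b to the remainder.
The remainder 2a^2 - 3ab - 2a + 2b is nonzero, so it would be added as the next basis element.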